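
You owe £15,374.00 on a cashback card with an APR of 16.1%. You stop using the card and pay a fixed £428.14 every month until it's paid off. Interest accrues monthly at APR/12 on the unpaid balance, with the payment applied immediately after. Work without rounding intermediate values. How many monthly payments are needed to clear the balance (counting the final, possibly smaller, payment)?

Monthly rate r = 16.1%/12 = 1.34167% = 0.0134167.
Recurrence: B ← B·(1+r) − £428.14.
Month 1: interest £206.27; balance after payment £15,152.13.
Month 2: interest £203.29; balance after payment £14,927.28.
Closed form: n = −ln(1 − rB₀/P)/ln(1+r) = −ln(0.51822)/ln(1.01342) ≈ 49.323, so the balance reaches zero during payment 50.

50 payments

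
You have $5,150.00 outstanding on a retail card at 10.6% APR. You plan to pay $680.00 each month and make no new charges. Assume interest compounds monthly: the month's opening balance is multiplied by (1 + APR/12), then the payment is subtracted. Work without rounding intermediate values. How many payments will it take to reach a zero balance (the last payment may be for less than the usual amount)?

8 months

Monthly rate r = 10.6%/12 = 0.883333% = 0.00883333.
Recurrence: B ← B·(1+r) − $680.00.
Month 1: interest $45.49; balance after payment $4,515.49.
Month 2: interest $39.89; balance after payment $3,875.38.
Closed form: n = −ln(1 − rB₀/P)/ln(1+r) = −ln(0.9331)/ln(1.00883) ≈ 7.873, so the balance reaches zero during payment 8.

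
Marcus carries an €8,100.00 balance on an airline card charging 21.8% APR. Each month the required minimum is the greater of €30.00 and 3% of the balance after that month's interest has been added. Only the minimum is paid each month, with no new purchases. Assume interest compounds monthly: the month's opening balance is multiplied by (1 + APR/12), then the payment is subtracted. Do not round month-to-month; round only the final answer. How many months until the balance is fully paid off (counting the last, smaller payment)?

Monthly rate r = 21.8%/12 = 1.81667% = 0.0181667.
While 3% of the post-interest balance exceeds €30.00, each month B ← (B·(1+r))·(1 − 0.03), i.e. B shrinks by the factor (1+r)·0.97 = 0.98762.
This holds for months 1–170. Entering month 171 the balance is €974.74; 3% of the post-interest balance is now below €30.00, so the flat €30.00 minimum applies from here.
From month 171 a fixed €30.00 at rate r clears €974.74 in 50 more payments. Total: 170 + 50 = 220 months.

220 months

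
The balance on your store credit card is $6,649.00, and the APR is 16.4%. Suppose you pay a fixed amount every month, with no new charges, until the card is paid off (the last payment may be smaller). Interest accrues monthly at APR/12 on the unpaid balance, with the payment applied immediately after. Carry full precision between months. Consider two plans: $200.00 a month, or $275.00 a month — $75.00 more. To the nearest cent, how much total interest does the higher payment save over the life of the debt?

$798.80

Monthly rate r = 16.4%/12 = 1.36667% = 0.0136667.
At $200.00/mo: n = ⌈−ln(1 − rB₀/P)/ln(1+r)⌉ = 45 payments (last $125.75); total interest = total paid − $6,649.00 = $2,276.75.
At $275.00/mo: 30 payments (last $151.95); total interest $1,477.95.
Interest saved = $2,276.75 − $1,477.95 = $798.80.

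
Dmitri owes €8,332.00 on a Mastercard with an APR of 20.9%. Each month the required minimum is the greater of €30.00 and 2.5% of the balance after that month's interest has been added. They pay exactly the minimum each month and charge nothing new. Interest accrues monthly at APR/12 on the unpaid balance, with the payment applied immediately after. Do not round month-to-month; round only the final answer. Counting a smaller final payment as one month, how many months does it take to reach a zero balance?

Monthly rate r = 20.9%/12 = 1.74167% = 0.0174167.
While 2.5% of the post-interest balance exceeds €30.00, each month B ← (B·(1+r))·(1 − 0.025), i.e. B shrinks by the factor (1+r)·0.975 = 0.99198.
This holds for months 1–243. Entering month 244 the balance is €1,177.85; 2.5% of the post-interest balance is now below €30.00, so the flat €30.00 minimum applies from here.
From month 244 a fixed €30.00 at rate r clears €1,177.85 in 67 more payments. Total: 243 + 67 = 310 months.

310 months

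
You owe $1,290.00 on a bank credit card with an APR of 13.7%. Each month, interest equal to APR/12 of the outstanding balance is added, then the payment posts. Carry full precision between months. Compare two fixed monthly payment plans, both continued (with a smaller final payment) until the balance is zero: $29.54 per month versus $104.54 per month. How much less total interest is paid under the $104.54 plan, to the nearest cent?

Monthly rate r = 13.7%/12 = 1.14167% = 0.0114167.
At $29.54/mo: n = ⌈−ln(1 − rB₀/P)/ln(1+r)⌉ = 61 payments (last $23.85); total interest = total paid − $1,290.00 = $506.25.
At $104.54/mo: 14 payments (last $39.46); total interest $108.48.
Interest saved = $506.25 − $108.48 = $397.77.

$397.77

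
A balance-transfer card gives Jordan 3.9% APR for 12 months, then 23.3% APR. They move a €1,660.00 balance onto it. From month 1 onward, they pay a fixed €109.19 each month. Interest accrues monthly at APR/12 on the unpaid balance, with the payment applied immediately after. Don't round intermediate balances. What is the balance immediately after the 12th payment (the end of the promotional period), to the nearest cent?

Promo months 1–12 at r₀ = 3.9%/12 = 0.00325; months 13+ at r₁ = 23.3%/12 = 0.0194167.
After month 12: iterate B ← B·(1+r₀) − €109.19 for 12 months → €391.95.

€391.95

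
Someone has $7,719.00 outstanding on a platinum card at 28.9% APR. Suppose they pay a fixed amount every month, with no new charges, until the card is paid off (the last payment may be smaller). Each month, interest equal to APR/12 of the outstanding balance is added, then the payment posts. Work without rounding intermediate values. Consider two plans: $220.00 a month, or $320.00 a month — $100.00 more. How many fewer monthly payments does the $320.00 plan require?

42 fewer payments

Monthly rate r = 28.9%/12 = 2.40833% = 0.0240833.
At $220.00/mo: n = ⌈−ln(1 − rB₀/P)/ln(1+r)⌉ = 79 payments (last $75.21); total interest = total paid − $7,719.00 = $9,516.21.
At $320.00/mo: 37 payments (last $175.82); total interest $3,976.82.
Payments saved = 79 − 37 = 42.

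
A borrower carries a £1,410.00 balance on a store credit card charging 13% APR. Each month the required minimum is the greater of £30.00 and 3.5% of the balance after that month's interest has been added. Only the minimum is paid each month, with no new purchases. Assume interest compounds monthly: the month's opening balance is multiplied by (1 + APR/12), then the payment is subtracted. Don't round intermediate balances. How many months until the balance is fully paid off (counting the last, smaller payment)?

Monthly rate r = 13%/12 = 1.08333% = 0.0108333.
While 3.5% of the post-interest balance exceeds £30.00, each month B ← (B·(1+r))·(1 − 0.035), i.e. B shrinks by the factor (1+r)·0.965 = 0.97545.
This holds for months 1–21. Entering month 22 the balance is £836.69; 3.5% of the post-interest balance is now below £30.00, so the flat £30.00 minimum applies from here.
From month 22 a fixed £30.00 at rate r clears £836.69 in 34 more payments. Total: 21 + 34 = 55 months.

55 months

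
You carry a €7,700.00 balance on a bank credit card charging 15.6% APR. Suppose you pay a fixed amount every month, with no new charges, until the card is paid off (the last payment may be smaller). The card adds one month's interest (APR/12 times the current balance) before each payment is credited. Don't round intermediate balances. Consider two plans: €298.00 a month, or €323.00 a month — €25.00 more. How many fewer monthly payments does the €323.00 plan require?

3 fewer payments

Monthly rate r = 15.6%/12 = 1.3% = 0.013.
At €298.00/mo: n = ⌈−ln(1 − rB₀/P)/ln(1+r)⌉ = 32 payments (last €206.41); total interest = total paid − €7,700.00 = €1,744.41.
At €323.00/mo: 29 payments (last €232.36); total interest €1,576.36.
Payments saved = 32 − 29 = 3.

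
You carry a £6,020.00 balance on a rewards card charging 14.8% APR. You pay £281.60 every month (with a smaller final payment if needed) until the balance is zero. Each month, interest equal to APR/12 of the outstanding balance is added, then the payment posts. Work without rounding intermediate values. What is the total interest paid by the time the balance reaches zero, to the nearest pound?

£1,011

Monthly rate r = 14.8%/12 = 1.23333% = 0.0123333.
Payoff takes n = ⌈−ln(1 − rB₀/P)/ln(1+r)⌉ = ⌈24.969⌉ = 25 payments; the last is £272.83.
Total paid = 24·£281.60 + £272.83 = £7,031.23.
Total interest = total paid − principal = £7,031.23 − £6,020.00 = £1,011.23.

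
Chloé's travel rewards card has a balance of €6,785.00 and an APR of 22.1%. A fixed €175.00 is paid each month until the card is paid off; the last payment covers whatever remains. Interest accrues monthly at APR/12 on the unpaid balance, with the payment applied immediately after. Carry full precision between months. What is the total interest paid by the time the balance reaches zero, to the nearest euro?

€5,221

Monthly rate r = 22.1%/12 = 1.84167% = 0.0184167.
Payoff takes n = ⌈−ln(1 − rB₀/P)/ln(1+r)⌉ = ⌈68.601⌉ = 69 payments; the last is €105.52.
Total paid = 68·€175.00 + €105.52 = €12,005.52.
Total interest = total paid − principal = €12,005.52 − €6,785.00 = €5,220.52.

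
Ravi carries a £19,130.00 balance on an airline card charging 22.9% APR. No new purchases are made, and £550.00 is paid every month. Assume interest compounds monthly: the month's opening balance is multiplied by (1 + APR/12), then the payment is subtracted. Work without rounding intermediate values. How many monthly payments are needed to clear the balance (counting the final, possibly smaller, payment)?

58 payments

Monthly rate r = 22.9%/12 = 1.90833% = 0.0190833.
Recurrence: B ← B·(1+r) − £550.00.
Month 1: interest £365.06; balance after payment £18,945.06.
Month 2: interest £361.53; balance after payment £18,756.60.
Closed form: n = −ln(1 − rB₀/P)/ln(1+r) = −ln(0.33625)/ln(1.01908) ≈ 57.656, so the balance reaches zero during payment 58.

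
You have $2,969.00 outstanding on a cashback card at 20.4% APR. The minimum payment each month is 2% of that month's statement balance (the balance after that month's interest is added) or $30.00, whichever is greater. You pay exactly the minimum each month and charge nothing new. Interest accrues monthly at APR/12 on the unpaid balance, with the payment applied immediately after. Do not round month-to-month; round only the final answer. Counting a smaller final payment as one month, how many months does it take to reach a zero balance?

317 months

Monthly rate r = 20.4%/12 = 1.7% = 0.017.
While 2% of the post-interest balance exceeds $30.00, each month B ← (B·(1+r))·(1 − 0.02), i.e. B shrinks by the factor (1+r)·0.98 = 0.99666.
This holds for months 1–210. Entering month 211 the balance is $1,470.57; 2% of the post-interest balance is now below $30.00, so the flat $30.00 minimum applies from here.
From month 211 a fixed $30.00 at rate r clears $1,470.57 in 107 more payments. Total: 210 + 107 = 317 months.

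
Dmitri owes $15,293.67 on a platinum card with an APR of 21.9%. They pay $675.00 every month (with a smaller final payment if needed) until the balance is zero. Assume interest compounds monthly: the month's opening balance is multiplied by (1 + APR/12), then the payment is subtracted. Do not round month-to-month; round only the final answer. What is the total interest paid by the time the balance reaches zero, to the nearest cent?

$4,622.36

Monthly rate r = 21.9%/12 = 1.825% = 0.01825.
Payoff takes n = ⌈−ln(1 − rB₀/P)/ln(1+r)⌉ = ⌈29.503⌉ = 30 payments; the last is $341.03.
Total paid = 29·$675.00 + $341.03 = $19,916.03.
Total interest = total paid − principal = $19,916.03 − $15,293.67 = $4,622.36.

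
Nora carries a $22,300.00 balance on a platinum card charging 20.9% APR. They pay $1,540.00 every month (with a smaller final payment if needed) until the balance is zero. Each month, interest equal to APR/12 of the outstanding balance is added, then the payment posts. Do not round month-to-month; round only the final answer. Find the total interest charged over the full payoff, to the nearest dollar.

Monthly rate r = 20.9%/12 = 1.74167% = 0.0174167.
Payoff takes n = ⌈−ln(1 − rB₀/P)/ln(1+r)⌉ = ⌈16.831⌉ = 17 payments; the last is $1,282.18.
Total paid = 16·$1,540.00 + $1,282.18 = $25,922.18.
Total interest = total paid − principal = $25,922.18 − $22,300.00 = $3,622.18.

$3,622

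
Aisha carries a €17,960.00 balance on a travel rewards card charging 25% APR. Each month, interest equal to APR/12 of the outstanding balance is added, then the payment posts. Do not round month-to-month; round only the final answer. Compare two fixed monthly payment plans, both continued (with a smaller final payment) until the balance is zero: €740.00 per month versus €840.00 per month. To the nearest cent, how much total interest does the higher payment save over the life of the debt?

Monthly rate r = 25%/12 = 2.08333% = 0.0208333.
At €740.00/mo: n = ⌈−ln(1 − rB₀/P)/ln(1+r)⌉ = 35 payments (last €123.67); total interest = total paid − €17,960.00 = €7,323.67.
At €840.00/mo: 29 payments (last €500.48); total interest €6,060.48.
Interest saved = €7,323.67 − €6,060.48 = €1,263.19.

€1,263.19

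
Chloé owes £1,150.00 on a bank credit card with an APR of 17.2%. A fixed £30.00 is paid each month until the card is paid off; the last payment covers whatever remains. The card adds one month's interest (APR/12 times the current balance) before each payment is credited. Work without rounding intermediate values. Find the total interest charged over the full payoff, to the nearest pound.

£531

Monthly rate r = 17.2%/12 = 1.43333% = 0.0143333.
Payoff takes n = ⌈−ln(1 − rB₀/P)/ln(1+r)⌉ = ⌈56.021⌉ = 57 payments; the last is £0.65.
Total paid = 56·£30.00 + £0.65 = £1,680.65.
Total interest = total paid − principal = £1,680.65 − £1,150.00 = £530.65.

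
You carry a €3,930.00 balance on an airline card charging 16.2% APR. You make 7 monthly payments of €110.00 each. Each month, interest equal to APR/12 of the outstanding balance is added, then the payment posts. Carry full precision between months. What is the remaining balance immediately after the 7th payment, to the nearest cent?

Monthly rate r = 16.2%/12 = 1.35% = 0.0135.
Each month: B ← B·(1+r) − €110.00.
Month 1: interest €53.05; balance after payment €3,873.05.
Month 2: interest €52.29; balance after payment €3,815.34.
Month 3: interest €51.51; balance after payment €3,756.85.
Month 4: interest €50.72; balance after payment €3,697.57.
Month 5: interest €49.92; balance after payment €3,637.48.
Month 6: interest €49.11; balance after payment €3,576.59.
Month 7: interest €48.28; balance after payment €3,514.87.

€3,514.87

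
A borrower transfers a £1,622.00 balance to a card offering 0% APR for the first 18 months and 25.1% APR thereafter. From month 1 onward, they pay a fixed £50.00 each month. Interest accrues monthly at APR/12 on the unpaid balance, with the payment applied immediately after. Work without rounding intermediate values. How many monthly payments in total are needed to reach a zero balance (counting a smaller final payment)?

Promo months 1–18 at r₀ = 0%/12 = 0; months 19+ at r₁ = 25.1%/12 = 0.0209167.
After month 18 (no interest yet): B = £1,622.00 − 18·£50.00 = £722.00.
Then at r₁ with £50.00/mo: n₂ = −ln(1 − r₁·B/P)/ln(1+r₁) ≈ 17.37 → 18 more payments.

36 months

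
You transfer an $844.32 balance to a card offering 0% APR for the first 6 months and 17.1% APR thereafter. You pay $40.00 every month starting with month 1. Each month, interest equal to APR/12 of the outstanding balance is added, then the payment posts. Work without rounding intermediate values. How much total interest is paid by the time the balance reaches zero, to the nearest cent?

$81.08

Promo months 1–6 at r₀ = 0%/12 = 0; months 7+ at r₁ = 17.1%/12 = 0.01425.
After month 6 (no interest yet): B = $844.32 − 6·$40.00 = $604.32.
Then at r₁ with $40.00/mo: n₂ = −ln(1 − r₁·B/P)/ln(1+r₁) ≈ 17.13 → 18 more payments.
Total paid = 23·$40.00 + $5.40 = $925.40; interest = $925.40 − $844.32 = $81.08.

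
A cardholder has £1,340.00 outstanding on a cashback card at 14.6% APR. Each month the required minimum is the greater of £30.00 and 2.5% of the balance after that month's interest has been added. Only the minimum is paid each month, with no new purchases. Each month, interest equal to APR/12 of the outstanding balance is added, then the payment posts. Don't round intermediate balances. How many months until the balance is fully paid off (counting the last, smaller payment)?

64 months

Monthly rate r = 14.6%/12 = 1.21667% = 0.0121667.
While 2.5% of the post-interest balance exceeds £30.00, each month B ← (B·(1+r))·(1 − 0.025), i.e. B shrinks by the factor (1+r)·0.975 = 0.98686.
This holds for months 1–10. Entering month 11 the balance is £1,174.01; 2.5% of the post-interest balance is now below £30.00, so the flat £30.00 minimum applies from here.
From month 11 a fixed £30.00 at rate r clears £1,174.01 in 54 more payments. Total: 10 + 54 = 64 months.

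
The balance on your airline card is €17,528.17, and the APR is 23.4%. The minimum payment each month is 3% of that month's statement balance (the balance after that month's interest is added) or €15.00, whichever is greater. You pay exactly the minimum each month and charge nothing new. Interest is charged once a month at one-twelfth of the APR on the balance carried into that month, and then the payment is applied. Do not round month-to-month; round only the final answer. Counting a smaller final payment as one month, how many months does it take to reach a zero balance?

Monthly rate r = 23.4%/12 = 1.95% = 0.0195.
While 3% of the post-interest balance exceeds €15.00, each month B ← (B·(1+r))·(1 − 0.03), i.e. B shrinks by the factor (1+r)·0.97 = 0.98891.
This holds for months 1–321. Entering month 322 the balance is €489.51; 3% of the post-interest balance is now below €15.00, so the flat €15.00 minimum applies from here.
From month 322 a fixed €15.00 at rate r clears €489.51 in 53 more payments. Total: 321 + 53 = 374 months.

374 months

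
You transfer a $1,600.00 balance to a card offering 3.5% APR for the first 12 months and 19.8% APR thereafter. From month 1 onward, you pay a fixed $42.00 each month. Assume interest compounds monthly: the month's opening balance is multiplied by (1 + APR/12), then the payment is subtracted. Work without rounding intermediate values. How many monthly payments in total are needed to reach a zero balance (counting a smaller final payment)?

49 payments

Promo months 1–12 at r₀ = 3.5%/12 = 0.00291667; months 13+ at r₁ = 19.8%/12 = 0.0165.
After month 12: iterate B ← B·(1+r₀) − $42.00 for 12 months → $1,144.74.
Then at r₁ with $42.00/mo: n₂ = −ln(1 − r₁·B/P)/ln(1+r₁) ≈ 36.50 → 37 more payments.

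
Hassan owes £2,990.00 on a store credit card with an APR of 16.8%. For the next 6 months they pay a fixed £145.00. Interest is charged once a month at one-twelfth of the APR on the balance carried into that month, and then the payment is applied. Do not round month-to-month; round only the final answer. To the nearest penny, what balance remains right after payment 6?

Monthly rate r = 16.8%/12 = 1.4% = 0.014.
Each month: B ← B·(1+r) − £145.00.
Month 1: interest £41.86; balance after payment £2,886.86.
Month 2: interest £40.42; balance after payment £2,782.28.
Month 3: interest £38.95; balance after payment £2,676.23.
Month 4: interest £37.47; balance after payment £2,568.70.
Month 5: interest £35.96; balance after payment £2,459.66.
Month 6: interest £34.44; balance after payment £2,349.09.

£2,349.09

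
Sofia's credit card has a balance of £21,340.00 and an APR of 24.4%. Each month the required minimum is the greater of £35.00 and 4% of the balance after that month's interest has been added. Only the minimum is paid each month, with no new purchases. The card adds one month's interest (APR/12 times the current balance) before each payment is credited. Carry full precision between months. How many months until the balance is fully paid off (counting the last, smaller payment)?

190 months

Monthly rate r = 24.4%/12 = 2.03333% = 0.0203333.
While 4% of the post-interest balance exceeds £35.00, each month B ← (B·(1+r))·(1 − 0.04), i.e. B shrinks by the factor (1+r)·0.96 = 0.97952.
This holds for months 1–156. Entering month 157 the balance is £845.81; 4% of the post-interest balance is now below £35.00, so the flat £35.00 minimum applies from here.
From month 157 a fixed £35.00 at rate r clears £845.81 in 34 more payments. Total: 156 + 34 = 190 months.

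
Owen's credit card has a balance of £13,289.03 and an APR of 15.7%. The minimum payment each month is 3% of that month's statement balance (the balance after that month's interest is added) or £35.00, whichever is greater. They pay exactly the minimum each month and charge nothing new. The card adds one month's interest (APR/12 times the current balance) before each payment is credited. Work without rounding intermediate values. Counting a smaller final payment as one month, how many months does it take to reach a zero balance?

184 months

Monthly rate r = 15.7%/12 = 1.30833% = 0.0130833.
While 3% of the post-interest balance exceeds £35.00, each month B ← (B·(1+r))·(1 − 0.03), i.e. B shrinks by the factor (1+r)·0.97 = 0.98269.
This holds for months 1–141. Entering month 142 the balance is £1,133.12; 3% of the post-interest balance is now below £35.00, so the flat £35.00 minimum applies from here.
From month 142 a fixed £35.00 at rate r clears £1,133.12 in 43 more payments. Total: 141 + 43 = 184 months.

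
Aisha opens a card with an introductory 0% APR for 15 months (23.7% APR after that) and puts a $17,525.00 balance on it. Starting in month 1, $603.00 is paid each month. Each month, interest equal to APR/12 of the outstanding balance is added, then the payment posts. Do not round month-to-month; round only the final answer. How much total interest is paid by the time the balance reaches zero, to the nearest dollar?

$1,553

Promo months 1–15 at r₀ = 0%/12 = 0; months 16+ at r₁ = 23.7%/12 = 0.01975.
After month 15 (no interest yet): B = $17,525.00 − 15·$603.00 = $8,480.00.
Then at r₁ with $603.00/mo: n₂ = −ln(1 − r₁·B/P)/ln(1+r₁) ≈ 16.64 → 17 more payments.
Total paid = 31·$603.00 + $385.42 = $19,078.42; interest = $19,078.42 − $17,525.00 = $1,553.42.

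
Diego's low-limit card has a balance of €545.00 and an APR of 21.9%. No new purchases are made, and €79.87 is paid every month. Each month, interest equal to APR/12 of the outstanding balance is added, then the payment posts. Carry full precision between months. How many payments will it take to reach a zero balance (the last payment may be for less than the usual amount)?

8 months

Monthly rate r = 21.9%/12 = 1.825% = 0.01825.
Recurrence: B ← B·(1+r) − €79.87.
Month 1: interest €9.95; balance after payment €475.08.
Month 2: interest €8.67; balance after payment €403.88.
Closed form: n = −ln(1 − rB₀/P)/ln(1+r) = −ln(0.87547)/ln(1.01825) ≈ 7.354, so the balance reaches zero during payment 8.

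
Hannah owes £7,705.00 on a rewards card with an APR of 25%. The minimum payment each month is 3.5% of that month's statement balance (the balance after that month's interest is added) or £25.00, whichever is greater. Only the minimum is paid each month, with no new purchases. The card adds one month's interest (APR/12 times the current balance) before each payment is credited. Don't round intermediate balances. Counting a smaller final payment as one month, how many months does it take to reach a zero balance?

Monthly rate r = 25%/12 = 2.08333% = 0.0208333.
While 3.5% of the post-interest balance exceeds £25.00, each month B ← (B·(1+r))·(1 − 0.035), i.e. B shrinks by the factor (1+r)·0.965 = 0.9851.
This holds for months 1–160. Entering month 161 the balance is £698.10; 3.5% of the post-interest balance is now below £25.00, so the flat £25.00 minimum applies from here.
From month 161 a fixed £25.00 at rate r clears £698.10 in 43 more payments. Total: 160 + 43 = 203 months.

203 months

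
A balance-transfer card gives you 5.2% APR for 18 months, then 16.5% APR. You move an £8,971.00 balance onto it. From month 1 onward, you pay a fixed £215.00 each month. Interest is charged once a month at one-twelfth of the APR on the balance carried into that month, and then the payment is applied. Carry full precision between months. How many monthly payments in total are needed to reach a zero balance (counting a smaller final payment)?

52 payments

Promo months 1–18 at r₀ = 5.2%/12 = 0.00433333; months 19+ at r₁ = 16.5%/12 = 0.01375.
After month 18: iterate B ← B·(1+r₀) − £215.00 for 18 months → £5,681.22.
Then at r₁ with £215.00/mo: n₂ = −ln(1 − r₁·B/P)/ln(1+r₁) ≈ 33.06 → 34 more payments.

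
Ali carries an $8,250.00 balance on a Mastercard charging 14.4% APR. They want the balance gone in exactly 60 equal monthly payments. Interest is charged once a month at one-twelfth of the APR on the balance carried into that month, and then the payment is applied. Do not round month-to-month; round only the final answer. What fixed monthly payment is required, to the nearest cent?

$193.68

Monthly rate r = 14.4%/12 = 1.2% = 0.012.
Level-payment amortization: P = B₀·r / (1 − (1+r)^(−n)) = 8250.00·0.012 / (1 − 1.012^(−60)).
Denominator 1 − (1+r)^(−60) = 0.51115717.
P = 99 / 0.51115717 ≈ 193.68.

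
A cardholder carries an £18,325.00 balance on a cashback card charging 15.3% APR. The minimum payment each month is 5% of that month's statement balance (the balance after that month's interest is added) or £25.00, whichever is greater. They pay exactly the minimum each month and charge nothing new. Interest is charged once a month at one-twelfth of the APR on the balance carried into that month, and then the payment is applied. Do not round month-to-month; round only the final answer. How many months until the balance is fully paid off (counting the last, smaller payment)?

Monthly rate r = 15.3%/12 = 1.275% = 0.01275.
While 5% of the post-interest balance exceeds £25.00, each month B ← (B·(1+r))·(1 − 0.05), i.e. B shrinks by the factor (1+r)·0.95 = 0.96211.
This holds for months 1–94. Entering month 95 the balance is £485.60; 5% of the post-interest balance is now below £25.00, so the flat £25.00 minimum applies from here.
From month 95 a fixed £25.00 at rate r clears £485.60 in 23 more payments. Total: 94 + 23 = 117 months.

117 months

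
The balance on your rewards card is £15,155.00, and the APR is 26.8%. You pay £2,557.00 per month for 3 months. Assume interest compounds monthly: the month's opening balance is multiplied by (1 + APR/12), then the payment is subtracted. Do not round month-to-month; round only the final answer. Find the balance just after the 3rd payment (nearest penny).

Monthly rate r = 26.8%/12 = 2.23333% = 0.0223333.
Each month: B ← B·(1+r) − £2,557.00.
Month 1: interest £338.46; balance after payment £12,936.46.
Month 2: interest £288.91; balance after payment £10,668.38.
Month 3: interest £238.26; balance after payment £8,349.64.

£8,349.64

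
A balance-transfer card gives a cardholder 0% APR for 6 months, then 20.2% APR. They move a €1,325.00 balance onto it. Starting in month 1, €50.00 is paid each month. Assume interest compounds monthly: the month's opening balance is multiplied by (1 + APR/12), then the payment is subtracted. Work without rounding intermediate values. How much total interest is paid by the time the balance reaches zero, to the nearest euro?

Promo months 1–6 at r₀ = 0%/12 = 0; months 7+ at r₁ = 20.2%/12 = 0.0168333.
After month 6 (no interest yet): B = €1,325.00 − 6·€50.00 = €1,025.00.
Then at r₁ with €50.00/mo: n₂ = −ln(1 − r₁·B/P)/ln(1+r₁) ≈ 25.35 → 26 more payments.
Total paid = 31·€50.00 + €17.82 = €1,567.82; interest = €1,567.82 − €1,325.00 = €242.82.

€243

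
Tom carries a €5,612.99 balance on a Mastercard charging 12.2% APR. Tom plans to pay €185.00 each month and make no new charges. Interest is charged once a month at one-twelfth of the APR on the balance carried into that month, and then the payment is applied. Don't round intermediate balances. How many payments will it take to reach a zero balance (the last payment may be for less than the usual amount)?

37 months

Monthly rate r = 12.2%/12 = 1.01667% = 0.0101667.
Recurrence: B ← B·(1+r) − €185.00.
Month 1: interest €57.07; balance after payment €5,485.06.
Month 2: interest €55.76; balance after payment €5,355.82.
Closed form: n = −ln(1 − rB₀/P)/ln(1+r) = −ln(0.69154)/ln(1.01017) ≈ 36.463, so the balance reaches zero during payment 37.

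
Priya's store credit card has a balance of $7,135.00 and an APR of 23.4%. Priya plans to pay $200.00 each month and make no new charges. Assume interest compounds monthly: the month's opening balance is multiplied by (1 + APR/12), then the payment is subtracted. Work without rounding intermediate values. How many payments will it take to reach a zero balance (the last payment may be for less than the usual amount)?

62 payments

Monthly rate r = 23.4%/12 = 1.95% = 0.0195.
Recurrence: B ← B·(1+r) − $200.00.
Month 1: interest $139.13; balance after payment $7,074.13.
Month 2: interest $137.95; balance after payment $7,012.08.
Closed form: n = −ln(1 − rB₀/P)/ln(1+r) = −ln(0.30434)/ln(1.0195) ≈ 61.599, so the balance reaches zero during payment 62.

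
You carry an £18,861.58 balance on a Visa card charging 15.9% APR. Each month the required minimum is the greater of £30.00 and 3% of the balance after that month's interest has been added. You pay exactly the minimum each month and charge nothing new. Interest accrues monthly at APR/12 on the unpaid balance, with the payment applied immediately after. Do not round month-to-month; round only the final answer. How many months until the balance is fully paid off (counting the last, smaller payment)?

215 months

Monthly rate r = 15.9%/12 = 1.325% = 0.01325.
While 3% of the post-interest balance exceeds £30.00, each month B ← (B·(1+r))·(1 − 0.03), i.e. B shrinks by the factor (1+r)·0.97 = 0.98285.
This holds for months 1–171. Entering month 172 the balance is £979.68; 3% of the post-interest balance is now below £30.00, so the flat £30.00 minimum applies from here.
From month 172 a fixed £30.00 at rate r clears £979.68 in 44 more payments. Total: 171 + 44 = 215 months.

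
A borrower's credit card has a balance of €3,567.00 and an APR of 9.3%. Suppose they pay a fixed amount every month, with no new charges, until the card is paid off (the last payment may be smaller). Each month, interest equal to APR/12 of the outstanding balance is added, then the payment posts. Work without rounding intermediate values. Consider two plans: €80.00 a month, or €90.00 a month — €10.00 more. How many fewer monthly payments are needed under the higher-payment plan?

Monthly rate r = 9.3%/12 = 0.775% = 0.00775.
At €80.00/mo: n = ⌈−ln(1 − rB₀/P)/ln(1+r)⌉ = 55 payments (last €73.37); total interest = total paid − €3,567.00 = €826.37.
At €90.00/mo: 48 payments (last €47.98); total interest €710.98.
Payments saved = 55 − 48 = 7.

7 fewer payments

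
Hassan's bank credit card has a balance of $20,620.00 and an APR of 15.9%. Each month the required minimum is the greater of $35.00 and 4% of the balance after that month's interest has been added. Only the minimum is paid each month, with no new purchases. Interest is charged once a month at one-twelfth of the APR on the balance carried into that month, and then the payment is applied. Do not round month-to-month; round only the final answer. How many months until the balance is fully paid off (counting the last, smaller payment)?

145 months

Monthly rate r = 15.9%/12 = 1.325% = 0.01325.
While 4% of the post-interest balance exceeds $35.00, each month B ← (B·(1+r))·(1 − 0.04), i.e. B shrinks by the factor (1+r)·0.96 = 0.97272.
This holds for months 1–115. Entering month 116 the balance is $856.82; 4% of the post-interest balance is now below $35.00, so the flat $35.00 minimum applies from here.
From month 116 a fixed $35.00 at rate r clears $856.82 in 30 more payments. Total: 115 + 30 = 145 months.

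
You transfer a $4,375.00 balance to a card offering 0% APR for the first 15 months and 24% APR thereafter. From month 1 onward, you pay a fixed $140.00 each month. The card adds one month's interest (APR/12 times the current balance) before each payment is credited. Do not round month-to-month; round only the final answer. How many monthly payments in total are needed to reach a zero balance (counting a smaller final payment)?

Promo months 1–15 at r₀ = 0%/12 = 0; months 16+ at r₁ = 24%/12 = 0.02.
After month 15 (no interest yet): B = $4,375.00 − 15·$140.00 = $2,275.00.
Then at r₁ with $140.00/mo: n₂ = −ln(1 − r₁·B/P)/ln(1+r₁) ≈ 19.85 → 20 more payments.

35 months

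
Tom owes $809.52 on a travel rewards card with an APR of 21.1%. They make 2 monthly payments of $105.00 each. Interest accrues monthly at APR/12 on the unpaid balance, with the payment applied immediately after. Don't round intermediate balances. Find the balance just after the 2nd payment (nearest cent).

$626.39

Monthly rate r = 21.1%/12 = 1.75833% = 0.0175833.
Each month: B ← B·(1+r) − $105.00.
Month 1: interest $14.23; balance after payment $718.75.
Month 2: interest $12.64; balance after payment $626.39.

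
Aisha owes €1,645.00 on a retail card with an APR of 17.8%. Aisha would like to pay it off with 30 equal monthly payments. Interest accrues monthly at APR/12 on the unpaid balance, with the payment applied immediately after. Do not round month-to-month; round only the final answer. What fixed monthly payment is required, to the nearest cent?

€68.33

Monthly rate r = 17.8%/12 = 1.48333% = 0.0148333.
Level-payment amortization: P = B₀·r / (1 − (1+r)^(−n)) = 1645.00·0.0148333 / (1 − 1.01483^(−30)).
Denominator 1 − (1+r)^(−30) = 0.357077996.
P = 24.4008 / 0.357077996 ≈ 68.33.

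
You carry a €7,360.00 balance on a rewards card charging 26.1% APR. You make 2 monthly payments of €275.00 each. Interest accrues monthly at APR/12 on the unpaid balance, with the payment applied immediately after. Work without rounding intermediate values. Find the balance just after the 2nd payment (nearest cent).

€7,127.66

Monthly rate r = 26.1%/12 = 2.175% = 0.02175.
Each month: B ← B·(1+r) − €275.00.
Month 1: interest €160.08; balance after payment €7,245.08.
Month 2: interest €157.58; balance after payment €7,127.66.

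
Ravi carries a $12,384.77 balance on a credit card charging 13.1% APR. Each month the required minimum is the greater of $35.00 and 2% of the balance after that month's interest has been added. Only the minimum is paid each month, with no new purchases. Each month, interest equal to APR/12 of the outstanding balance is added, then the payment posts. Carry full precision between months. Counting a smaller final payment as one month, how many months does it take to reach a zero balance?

Monthly rate r = 13.1%/12 = 1.09167% = 0.0109167.
While 2% of the post-interest balance exceeds $35.00, each month B ← (B·(1+r))·(1 − 0.02), i.e. B shrinks by the factor (1+r)·0.98 = 0.9907.
This holds for months 1–211. Entering month 212 the balance is $1,723.97; 2% of the post-interest balance is now below $35.00, so the flat $35.00 minimum applies from here.
From month 212 a fixed $35.00 at rate r clears $1,723.97 in 72 more payments. Total: 211 + 72 = 283 months.

283 months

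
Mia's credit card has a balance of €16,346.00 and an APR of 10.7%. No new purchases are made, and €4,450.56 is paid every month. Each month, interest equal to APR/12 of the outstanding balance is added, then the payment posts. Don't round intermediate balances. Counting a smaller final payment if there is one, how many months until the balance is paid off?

Monthly rate r = 10.7%/12 = 0.891667% = 0.00891667.
Recurrence: B ← B·(1+r) − €4,450.56.
Month 1: interest €145.75; balance after payment €12,041.19.
Month 2: interest €107.37; balance after payment €7,698.00.
Month 3: interest €68.64; balance after payment €3,316.08.
Month 4: interest €29.57; balance after payment €0.00.

4 months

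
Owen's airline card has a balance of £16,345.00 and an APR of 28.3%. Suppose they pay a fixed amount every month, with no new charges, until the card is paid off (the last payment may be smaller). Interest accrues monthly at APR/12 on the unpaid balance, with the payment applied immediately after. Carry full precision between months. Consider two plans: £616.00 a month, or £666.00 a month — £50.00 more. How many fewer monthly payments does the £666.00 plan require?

Monthly rate r = 28.3%/12 = 2.35833% = 0.0235833.
At £616.00/mo: n = ⌈−ln(1 − rB₀/P)/ln(1+r)⌉ = 43 payments (last £103.09); total interest = total paid − £16,345.00 = £9,630.09.
At £666.00/mo: 38 payments (last £62.21); total interest £8,359.21.
Payments saved = 43 − 38 = 5.

5 fewer payments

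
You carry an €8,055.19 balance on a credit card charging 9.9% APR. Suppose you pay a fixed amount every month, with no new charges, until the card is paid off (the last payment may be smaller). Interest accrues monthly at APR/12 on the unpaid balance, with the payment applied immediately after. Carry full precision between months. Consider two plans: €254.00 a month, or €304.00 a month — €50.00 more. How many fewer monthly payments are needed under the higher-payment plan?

Monthly rate r = 9.9%/12 = 0.825% = 0.00825.
At €254.00/mo: n = ⌈−ln(1 − rB₀/P)/ln(1+r)⌉ = 37 payments (last €233.04); total interest = total paid − €8,055.19 = €1,321.85.
At €304.00/mo: 31 payments (last €6.96); total interest €1,071.77.
Payments saved = 37 − 31 = 6.

6 fewer payments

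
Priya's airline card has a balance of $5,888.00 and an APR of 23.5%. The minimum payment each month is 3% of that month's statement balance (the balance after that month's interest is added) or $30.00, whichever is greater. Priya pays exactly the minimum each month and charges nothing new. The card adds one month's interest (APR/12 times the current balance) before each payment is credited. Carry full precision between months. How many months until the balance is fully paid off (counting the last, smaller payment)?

Monthly rate r = 23.5%/12 = 1.95833% = 0.0195833.
While 3% of the post-interest balance exceeds $30.00, each month B ← (B·(1+r))·(1 − 0.03), i.e. B shrinks by the factor (1+r)·0.97 = 0.989.
This holds for months 1–162. Entering month 163 the balance is $980.55; 3% of the post-interest balance is now below $30.00, so the flat $30.00 minimum applies from here.
From month 163 a fixed $30.00 at rate r clears $980.55 in 53 more payments. Total: 162 + 53 = 215 months.

215 months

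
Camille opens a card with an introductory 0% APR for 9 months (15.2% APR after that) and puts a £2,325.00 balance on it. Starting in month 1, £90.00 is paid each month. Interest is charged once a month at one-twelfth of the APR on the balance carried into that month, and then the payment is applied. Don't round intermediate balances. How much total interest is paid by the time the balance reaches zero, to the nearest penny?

£199.71

Promo months 1–9 at r₀ = 0%/12 = 0; months 10+ at r₁ = 15.2%/12 = 0.0126667.
After month 9 (no interest yet): B = £2,325.00 − 9·£90.00 = £1,515.00.
Then at r₁ with £90.00/mo: n₂ = −ln(1 − r₁·B/P)/ln(1+r₁) ≈ 19.05 → 20 more payments.
Total paid = 28·£90.00 + £4.71 = £2,524.71; interest = £2,524.71 − £2,325.00 = £199.71.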